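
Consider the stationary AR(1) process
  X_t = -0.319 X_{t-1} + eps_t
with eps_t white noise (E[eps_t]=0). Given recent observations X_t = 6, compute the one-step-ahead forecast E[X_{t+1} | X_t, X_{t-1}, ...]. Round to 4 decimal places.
E[X_{t+1} \mid \mathcal F_t] = -1.9140

For an AR(p) model X_t = c + sum_i phi_i X_{t-i} + eps_t, the
one-step-ahead conditional mean is
  E[X_{t+1} | X_t, ...] = c + sum_i phi_i X_{t+1-i}.
Substitute known values:
  E[X_{t+1} | ...] = (-0.319) * (6)
                   = -1.9140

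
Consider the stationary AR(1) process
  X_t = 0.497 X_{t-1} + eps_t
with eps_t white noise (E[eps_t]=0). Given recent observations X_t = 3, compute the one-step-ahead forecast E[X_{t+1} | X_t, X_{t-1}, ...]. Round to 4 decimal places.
E[X_{t+1} \mid \mathcal F_t] = 1.4910

For an AR(p) model X_t = c + sum_i phi_i X_{t-i} + eps_t, the
one-step-ahead conditional mean is
  E[X_{t+1} | X_t, ...] = c + sum_i phi_i X_{t+1-i}.
Substitute known values:
  E[X_{t+1} | ...] = (0.497) * (3)
                   = 1.4910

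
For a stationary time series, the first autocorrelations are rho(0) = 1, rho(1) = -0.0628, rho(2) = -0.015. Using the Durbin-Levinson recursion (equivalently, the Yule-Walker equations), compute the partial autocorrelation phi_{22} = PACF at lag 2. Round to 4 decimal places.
\phi_{22} = -0.0190

The PACF at lag k is phi_{kk}, the last component of the solution
to the Yule-Walker system G_k phi = r_k where
  (G_k)_{ij} = rho(|i - j|), (r_k)_i = rho(i), i,j = 1..k.
Equivalently, Durbin-Levinson gives phi_{kk} iteratively:
  phi_{11} = rho(1)
  phi_{kk} = [rho(k) - sum_{j=1..k-1} phi_{k-1,j} rho(k-j)]
            / [1 - sum_{j=1..k-1} phi_{k-1,j} rho(j)],
  phi_{k,j} = phi_{k-1,j} - phi_{kk} phi_{k-1,k-j},  j = 1..k-1.
Step k = 1:
  phi_11 = rho(1) = -0.0628.
Step k = 2:
  phi_22 = [rho(2) - phi_11 rho(1)] / [1 - phi_11 rho(1)] = [-0.015 - (-0.0628)(-0.0628)] / [1 - (-0.0628)(-0.0628)]
         = -0.01894384 / 0.99605616 = -0.019.
Therefore phi_{22} = -0.0190.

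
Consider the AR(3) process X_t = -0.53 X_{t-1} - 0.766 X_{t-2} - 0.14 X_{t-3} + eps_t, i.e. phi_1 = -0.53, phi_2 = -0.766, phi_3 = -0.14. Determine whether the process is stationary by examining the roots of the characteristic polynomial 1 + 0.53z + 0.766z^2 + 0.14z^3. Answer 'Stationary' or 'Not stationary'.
\text{Stationary}

The AR(p) characteristic polynomial is P(z) = 1 + 0.53z + 0.766z^2 + 0.14z^3.
Stationarity requires all roots to lie outside the unit circle, i.e. |z| > 1 for every root.
Degree 3: look for a simple real root z0 first, then factor out (1 - z/z0) and solve the remaining quadratic.
Testing z0 = -5: P(-5) = 1 + (0.53)(-5) + (0.766)(-5)^2 + (0.14)(-5)^3
  = 1 + (-2.65) + (19.15) + (-17.5) = 0.  So z_0 = -5 is a root, |z_0| = 5.
Divide out the factor (1 + 0.2 z) = (1 - z/z0) (since 1/z0 = -0.2):
  P(z) = (1 + 0.2 z)(1 + (0.33) z + (0.7) z^2)
  [check: z-coef 0.33 - (-0.2) = 0.53; z^2-coef 0.7 - (-0.2)(0.33) = 0.766; z^3-coef -(-0.2)(0.7) = 0.14.]
Remaining roots from the quadratic factor 1 + (0.33) z + (0.7) z^2:
  Set 1 + (0.33) z + (0.7) z^2 = 0, i.e. a z^2 + b z + c = 0 with a = 0.7, b = 0.33, c = 1.
  Discriminant D = b^2 - 4ac = (0.33)^2 - 4*(0.7)*1 = 0.1089 - (2.8) = -2.6911.
  D < 0, so the roots are the complex-conjugate pair z = (-b +/- i sqrt(-D)) / (2a) = -0.2357 +/- 1.1718i.
  For a conjugate pair |z|^2 = z * conj(z) = (product of roots) = c/a = 1/(0.7) = 1.428571, so |z| = sqrt(1.428571) = 1.1952 for both roots.
Moduli of all roots: 5.0000, 1.1952, 1.1952.
All moduli strictly greater than 1? Yes.
Verdict: Stationary.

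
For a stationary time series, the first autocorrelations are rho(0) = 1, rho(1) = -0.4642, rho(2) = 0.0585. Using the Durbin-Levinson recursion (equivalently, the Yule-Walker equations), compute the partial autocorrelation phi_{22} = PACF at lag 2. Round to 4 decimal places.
\phi_{22} = -0.2001

The PACF at lag k is phi_{kk}, the last component of the solution
to the Yule-Walker system G_k phi = r_k where
  (G_k)_{ij} = rho(|i - j|), (r_k)_i = rho(i), i,j = 1..k.
Equivalently, Durbin-Levinson gives phi_{kk} iteratively:
  phi_{11} = rho(1)
  phi_{kk} = [rho(k) - sum_{j=1..k-1} phi_{k-1,j} rho(k-j)]
            / [1 - sum_{j=1..k-1} phi_{k-1,j} rho(j)],
  phi_{k,j} = phi_{k-1,j} - phi_{kk} phi_{k-1,k-j},  j = 1..k-1.
Step k = 1:
  phi_11 = rho(1) = -0.4642.
Step k = 2:
  phi_22 = [rho(2) - phi_11 rho(1)] / [1 - phi_11 rho(1)] = [0.0585 - (-0.4642)(-0.4642)] / [1 - (-0.4642)(-0.4642)]
         = -0.15698164 / 0.78451836 = -0.2001.
Therefore phi_{22} = -0.2001.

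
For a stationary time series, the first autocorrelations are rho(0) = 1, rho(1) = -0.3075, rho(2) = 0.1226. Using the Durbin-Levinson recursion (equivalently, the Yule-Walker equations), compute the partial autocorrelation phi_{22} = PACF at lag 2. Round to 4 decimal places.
\phi_{22} = 0.0310

The PACF at lag k is phi_{kk}, the last component of the solution
to the Yule-Walker system G_k phi = r_k where
  (G_k)_{ij} = rho(|i - j|), (r_k)_i = rho(i), i,j = 1..k.
Equivalently, Durbin-Levinson gives phi_{kk} iteratively:
  phi_{11} = rho(1)
  phi_{kk} = [rho(k) - sum_{j=1..k-1} phi_{k-1,j} rho(k-j)]
            / [1 - sum_{j=1..k-1} phi_{k-1,j} rho(j)],
  phi_{k,j} = phi_{k-1,j} - phi_{kk} phi_{k-1,k-j},  j = 1..k-1.
Step k = 1:
  phi_11 = rho(1) = -0.3075.
Step k = 2:
  phi_22 = [rho(2) - phi_11 rho(1)] / [1 - phi_11 rho(1)] = [0.1226 - (-0.3075)(-0.3075)] / [1 - (-0.3075)(-0.3075)]
         = 0.02804375 / 0.90544375 = 0.031.
Therefore phi_{22} = 0.0310.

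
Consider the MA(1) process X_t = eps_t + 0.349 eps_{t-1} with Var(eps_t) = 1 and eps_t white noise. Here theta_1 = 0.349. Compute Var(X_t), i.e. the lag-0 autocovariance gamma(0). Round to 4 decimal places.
\gamma(0) = 1.1218

For an MA(q) process X_t = eps_t + sum_i theta_i eps_{t-i} with
Var(eps_t) = sigma^2, the variance is
  gamma(0) = sigma^2 * (1 + sum_i theta_i^2).
  sum_i theta_i^2 = (0.349)^2 = 0.121801.
  gamma(0) = 1 * (1 + 0.121801) = 1 * 1.121801 = 1.121801, which rounds to 1.1218.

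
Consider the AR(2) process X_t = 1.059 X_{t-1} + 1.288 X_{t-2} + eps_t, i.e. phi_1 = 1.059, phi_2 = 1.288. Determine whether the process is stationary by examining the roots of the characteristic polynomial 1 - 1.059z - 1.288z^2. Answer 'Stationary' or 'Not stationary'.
\text{Not stationary}

The AR(p) characteristic polynomial is P(z) = 1 - 1.059z - 1.288z^2.
Stationarity requires all roots to lie outside the unit circle, i.e. |z| > 1 for every root.
Set 1 + (-1.059) z + (-1.288) z^2 = 0, i.e. a z^2 + b z + c = 0 with a = -1.288, b = -1.059, c = 1.
Discriminant D = b^2 - 4ac = (-1.059)^2 - 4*(-1.288)*1 = 1.121481 - (-5.152) = 6.273481.
D >= 0, so the roots are real: z = (-b +/- sqrt(D)) / (2a) = (1.059 +/- 2.504692) / (-2.576).
  z_1 = (1.059 + 2.504692) / (-2.576) = -1.3834,   |z_1| = 1.3834.
  z_2 = (1.059 - 2.504692) / (-2.576) = 0.5612,   |z_2| = 0.5612.
Moduli of all roots: 1.3834, 0.5612.
All moduli strictly greater than 1? No.
Verdict: Not stationary.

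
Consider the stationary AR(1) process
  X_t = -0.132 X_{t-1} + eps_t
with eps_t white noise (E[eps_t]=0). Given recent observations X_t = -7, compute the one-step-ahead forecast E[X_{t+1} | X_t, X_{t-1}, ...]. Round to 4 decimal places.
E[X_{t+1} \mid \mathcal F_t] = 0.9240

For an AR(p) model X_t = c + sum_i phi_i X_{t-i} + eps_t, the
one-step-ahead conditional mean is
  E[X_{t+1} | X_t, ...] = c + sum_i phi_i X_{t+1-i}.
Substitute known values:
  E[X_{t+1} | ...] = (-0.132) * (-7)
                   = 0.9240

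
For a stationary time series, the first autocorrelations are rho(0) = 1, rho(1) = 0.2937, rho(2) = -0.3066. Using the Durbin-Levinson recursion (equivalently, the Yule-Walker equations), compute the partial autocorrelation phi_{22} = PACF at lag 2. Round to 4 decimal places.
\phi_{22} = -0.4299

The PACF at lag k is phi_{kk}, the last component of the solution
to the Yule-Walker system G_k phi = r_k where
  (G_k)_{ij} = rho(|i - j|), (r_k)_i = rho(i), i,j = 1..k.
Equivalently, Durbin-Levinson gives phi_{kk} iteratively:
  phi_{11} = rho(1)
  phi_{kk} = [rho(k) - sum_{j=1..k-1} phi_{k-1,j} rho(k-j)]
            / [1 - sum_{j=1..k-1} phi_{k-1,j} rho(j)],
  phi_{k,j} = phi_{k-1,j} - phi_{kk} phi_{k-1,k-j},  j = 1..k-1.
Step k = 1:
  phi_11 = rho(1) = 0.2937.
Step k = 2:
  phi_22 = [rho(2) - phi_11 rho(1)] / [1 - phi_11 rho(1)] = [-0.3066 - (0.2937)(0.2937)] / [1 - (0.2937)(0.2937)]
         = -0.39285969 / 0.91374031 = -0.4299.
Therefore phi_{22} = -0.4299.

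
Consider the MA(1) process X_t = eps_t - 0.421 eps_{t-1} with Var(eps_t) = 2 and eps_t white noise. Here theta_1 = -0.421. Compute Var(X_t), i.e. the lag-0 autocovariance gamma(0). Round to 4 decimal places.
\gamma(0) = 2.3545

For an MA(q) process X_t = eps_t + sum_i theta_i eps_{t-i} with
Var(eps_t) = sigma^2, the variance is
  gamma(0) = sigma^2 * (1 + sum_i theta_i^2).
  sum_i theta_i^2 = (-0.421)^2 = 0.177241.
  gamma(0) = 2 * (1 + 0.177241) = 2 * 1.177241 = 2.354482, which rounds to 2.3545.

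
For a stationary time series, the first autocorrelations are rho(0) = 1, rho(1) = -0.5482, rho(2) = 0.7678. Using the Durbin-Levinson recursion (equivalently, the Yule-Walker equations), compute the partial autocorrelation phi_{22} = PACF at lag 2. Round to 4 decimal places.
\phi_{22} = 0.6680

The PACF at lag k is phi_{kk}, the last component of the solution
to the Yule-Walker system G_k phi = r_k where
  (G_k)_{ij} = rho(|i - j|), (r_k)_i = rho(i), i,j = 1..k.
Equivalently, Durbin-Levinson gives phi_{kk} iteratively:
  phi_{11} = rho(1)
  phi_{kk} = [rho(k) - sum_{j=1..k-1} phi_{k-1,j} rho(k-j)]
            / [1 - sum_{j=1..k-1} phi_{k-1,j} rho(j)],
  phi_{k,j} = phi_{k-1,j} - phi_{kk} phi_{k-1,k-j},  j = 1..k-1.
Step k = 1:
  phi_11 = rho(1) = -0.5482.
Step k = 2:
  phi_22 = [rho(2) - phi_11 rho(1)] / [1 - phi_11 rho(1)] = [0.7678 - (-0.5482)(-0.5482)] / [1 - (-0.5482)(-0.5482)]
         = 0.46727676 / 0.69947676 = 0.668.
Therefore phi_{22} = 0.6680.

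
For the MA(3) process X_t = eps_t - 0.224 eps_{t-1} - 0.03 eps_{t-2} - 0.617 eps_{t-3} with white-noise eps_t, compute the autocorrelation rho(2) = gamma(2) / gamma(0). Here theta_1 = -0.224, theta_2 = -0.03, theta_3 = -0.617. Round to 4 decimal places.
\rho(2) = 0.0756

For an MA(q) process with theta_0 = 1, the autocovariance is
  gamma(k) = sigma^2 * sum_{i=0..q-k} theta_i * theta_{i+k},
and rho(k) = gamma(k) / gamma(0). Sigma^2 cancels.
  numerator   = (1)*(-0.03) + (-0.224)*(-0.617) = 0.108208.
  denominator = (1)^2 + (-0.224)^2 + (-0.03)^2 + (-0.617)^2 = 1.431765.
  rho(2) = 0.108208 / 1.431765 = 0.0756.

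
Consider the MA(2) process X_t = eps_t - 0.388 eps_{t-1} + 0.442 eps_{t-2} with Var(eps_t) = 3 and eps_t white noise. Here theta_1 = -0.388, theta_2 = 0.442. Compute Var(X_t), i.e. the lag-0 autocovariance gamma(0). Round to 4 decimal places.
\gamma(0) = 4.0377

For an MA(q) process X_t = eps_t + sum_i theta_i eps_{t-i} with
Var(eps_t) = sigma^2, the variance is
  gamma(0) = sigma^2 * (1 + sum_i theta_i^2).
  sum_i theta_i^2 = (-0.388)^2 + (0.442)^2 = 0.150544 + 0.195364 = 0.345908.
  gamma(0) = 3 * (1 + 0.345908) = 3 * 1.345908 = 4.037724, which rounds to 4.0377.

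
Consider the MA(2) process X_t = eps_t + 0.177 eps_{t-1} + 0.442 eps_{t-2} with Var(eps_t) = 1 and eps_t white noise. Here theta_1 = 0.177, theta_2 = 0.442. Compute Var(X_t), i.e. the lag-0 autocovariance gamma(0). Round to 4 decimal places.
\gamma(0) = 1.2267

For an MA(q) process X_t = eps_t + sum_i theta_i eps_{t-i} with
Var(eps_t) = sigma^2, the variance is
  gamma(0) = sigma^2 * (1 + sum_i theta_i^2).
  sum_i theta_i^2 = (0.177)^2 + (0.442)^2 = 0.031329 + 0.195364 = 0.226693.
  gamma(0) = 1 * (1 + 0.226693) = 1 * 1.226693 = 1.226693, which rounds to 1.2267.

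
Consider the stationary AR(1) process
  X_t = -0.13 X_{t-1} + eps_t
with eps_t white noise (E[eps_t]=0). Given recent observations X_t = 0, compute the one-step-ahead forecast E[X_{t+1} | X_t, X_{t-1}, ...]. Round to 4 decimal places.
E[X_{t+1} \mid \mathcal F_t] = 0.0000

For an AR(p) model X_t = c + sum_i phi_i X_{t-i} + eps_t, the
one-step-ahead conditional mean is
  E[X_{t+1} | X_t, ...] = c + sum_i phi_i X_{t+1-i}.
Substitute known values:
  E[X_{t+1} | ...] = (-0.13) * (0)
                   = 0.0000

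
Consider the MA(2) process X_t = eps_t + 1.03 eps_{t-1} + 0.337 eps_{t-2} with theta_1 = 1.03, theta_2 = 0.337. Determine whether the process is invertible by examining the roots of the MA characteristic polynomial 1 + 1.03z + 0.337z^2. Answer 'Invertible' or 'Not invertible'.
\text{Invertible}

The MA(q) characteristic polynomial is P(z) = 1 + 1.03z + 0.337z^2.
Invertibility requires all roots to lie outside the unit circle, i.e. |z| > 1 for every root.
Set 1 + (1.03) z + (0.337) z^2 = 0, i.e. a z^2 + b z + c = 0 with a = 0.337, b = 1.03, c = 1.
Discriminant D = b^2 - 4ac = (1.03)^2 - 4*(0.337)*1 = 1.0609 - (1.348) = -0.2871.
D < 0, so the roots are the complex-conjugate pair z = (-b +/- i sqrt(-D)) / (2a) = -1.5282 +/- 0.795i.
For a conjugate pair |z|^2 = z * conj(z) = (product of roots) = c/a = 1/(0.337) = 2.967359, so |z| = sqrt(2.967359) = 1.7226 for both roots.
Moduli of all roots: 1.7226, 1.7226.
All moduli strictly greater than 1? Yes.
Verdict: Invertible.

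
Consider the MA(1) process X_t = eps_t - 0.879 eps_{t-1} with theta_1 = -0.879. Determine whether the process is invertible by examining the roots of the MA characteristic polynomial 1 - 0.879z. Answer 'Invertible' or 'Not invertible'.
\text{Invertible}

The MA(q) characteristic polynomial is P(z) = 1 - 0.879z.
Invertibility requires all roots to lie outside the unit circle, i.e. |z| > 1 for every root.
This is linear in z: 1 + (-0.879) z = 0  =>  z = -1/(-0.879) = 1.137656,  |z| = 1.137656.
Moduli of all roots: 1.1377.
All moduli strictly greater than 1? Yes.
Verdict: Invertible.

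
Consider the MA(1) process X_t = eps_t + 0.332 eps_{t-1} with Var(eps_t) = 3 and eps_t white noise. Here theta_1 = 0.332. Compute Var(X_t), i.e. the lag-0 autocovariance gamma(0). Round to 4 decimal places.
\gamma(0) = 3.3307

For an MA(q) process X_t = eps_t + sum_i theta_i eps_{t-i} with
Var(eps_t) = sigma^2, the variance is
  gamma(0) = sigma^2 * (1 + sum_i theta_i^2).
  sum_i theta_i^2 = (0.332)^2 = 0.110224.
  gamma(0) = 3 * (1 + 0.110224) = 3 * 1.110224 = 3.330672, which rounds to 3.3307.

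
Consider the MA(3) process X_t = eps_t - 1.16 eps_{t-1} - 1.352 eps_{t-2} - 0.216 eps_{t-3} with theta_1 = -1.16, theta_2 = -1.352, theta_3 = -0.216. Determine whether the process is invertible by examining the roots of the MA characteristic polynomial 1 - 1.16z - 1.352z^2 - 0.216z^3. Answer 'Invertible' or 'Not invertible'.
\text{Not invertible}

The MA(q) characteristic polynomial is P(z) = 1 - 1.16z - 1.352z^2 - 0.216z^3.
Invertibility requires all roots to lie outside the unit circle, i.e. |z| > 1 for every root.
Degree 3: look for a simple real root z0 first, then factor out (1 - z/z0) and solve the remaining quadratic.
Testing z0 = -5: P(-5) = 1 + (-1.16)(-5) + (-1.352)(-5)^2 + (-0.216)(-5)^3
  = 1 + (5.8) + (-33.8) + (27) = 0.  So z_0 = -5 is a root, |z_0| = 5.
Divide out the factor (1 + 0.2 z) = (1 - z/z0) (since 1/z0 = -0.2):
  P(z) = (1 + 0.2 z)(1 + (-1.36) z + (-1.08) z^2)
  [check: z-coef -1.36 - (-0.2) = -1.16; z^2-coef -1.08 - (-0.2)(-1.36) = -1.352; z^3-coef -(-0.2)(-1.08) = -0.216.]
Remaining roots from the quadratic factor 1 + (-1.36) z + (-1.08) z^2:
  Set 1 + (-1.36) z + (-1.08) z^2 = 0, i.e. a z^2 + b z + c = 0 with a = -1.08, b = -1.36, c = 1.
  Discriminant D = b^2 - 4ac = (-1.36)^2 - 4*(-1.08)*1 = 1.8496 - (-4.32) = 6.1696.
  D >= 0, so the roots are real: z = (-b +/- sqrt(D)) / (2a) = (1.36 +/- 2.483868) / (-2.16).
    z_1 = (1.36 + 2.483868) / (-2.16) = -1.7796,   |z_1| = 1.7796.
    z_2 = (1.36 - 2.483868) / (-2.16) = 0.5203,   |z_2| = 0.5203.
Moduli of all roots: 5.0000, 1.7796, 0.5203.
All moduli strictly greater than 1? No.
Verdict: Not invertible.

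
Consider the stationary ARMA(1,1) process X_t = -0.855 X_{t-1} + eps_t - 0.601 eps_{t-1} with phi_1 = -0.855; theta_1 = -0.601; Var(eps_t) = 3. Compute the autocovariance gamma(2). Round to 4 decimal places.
\gamma(2) = 21.0194

Multiply the model equation by X_{t-k} and take expectations. With theta_0 = psi_0 = 1 and psi_j the MA(infinity) weights, this gives
  gamma(k) - sum_i phi_i gamma(k-i) = c_k,
  c_k = sigma^2 * sum_{j=k..q} theta_j psi_{j-k}   (c_k = 0 for k > q),
using gamma(-m) = gamma(m).
psi-weights needed (psi_j = theta_j + sum_i phi_i psi_{j-i}):
  psi_1 = theta_1 + phi_1 = -0.601 + (-0.855) = -1.456
Right-hand sides:
  c_0 = sigma^2 (1 + theta_1 psi_1) = 3 * (1 + (-0.601)(-1.456)) = 3 * 1.875056 = 5.625168
  c_1 = sigma^2 theta_1 = 3 * (-0.601) = -1.803
  c_2 = 0
Equations for k = 0 and k = 1 (AR order 1):
  gamma(0) = phi_1 gamma(1) + c_0
  gamma(1) = phi_1 gamma(0) + c_1
Substituting the second into the first: gamma(0) (1 - phi_1^2) = c_0 + phi_1 c_1, so
  gamma(0) = (c_0 + phi_1 c_1) / (1 - phi_1^2) = (5.625168 + (-0.855)(-1.803)) / (1 - (-0.855)^2) = 7.166733 / 0.268975 = 26.644606.
  gamma(1) = phi_1 gamma(0) + c_1 = (-0.855)(26.644606) + (-1.803) = -24.584138.
For k = 2 (> q): gamma(2) = phi_1 gamma(1) = (-0.855)(-24.584138) = 21.019438.
Therefore gamma(2) = 21.0194 (to 4 decimal places).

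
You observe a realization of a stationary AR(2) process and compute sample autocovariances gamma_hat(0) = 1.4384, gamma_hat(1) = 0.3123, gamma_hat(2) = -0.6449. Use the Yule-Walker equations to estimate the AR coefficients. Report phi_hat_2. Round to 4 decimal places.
\hat\phi_{2} = -0.5200

The Yule-Walker equations for an AR(p) process read, in matrix form,
  Gamma_p phi = r_p,   with   (Gamma_p)_{ij} = gamma(|i - j|),
                       (r_p)_i = gamma(i),   i,j = 1..p.
Substitute the sample gammas (Toeplitz matrix and right-hand side of size 2):
  Gamma_p = [[1.4384, 0.3123], [0.3123, 1.4384]]
  r_p     = [0.3123, -0.6449]
Written out:
  1.4384 phi_1 + 0.3123 phi_2 = 0.3123
  0.3123 phi_1 + 1.4384 phi_2 = -0.6449
Solve by Cramer's rule:
  det = gamma(0)^2 - gamma(1)^2 = (1.4384)^2 - (0.3123)^2 = 2.06899456 - 0.09753129 = 1.97146327
  phi_hat_1 = [gamma(1) gamma(0) - gamma(1) gamma(2)] / det = [(0.3123)(1.4384) - (0.3123)(-0.6449)] / 1.97146327 = 0.65061459 / 1.97146327 = 0.33
  phi_hat_2 = [gamma(0) gamma(2) - gamma(1)^2] / det = [(1.4384)(-0.6449) - (0.3123)^2] / 1.97146327 = -1.02515545 / 1.97146327 = -0.52
So phi_hat = [0.3300, -0.5200].
Therefore phi_hat_2 = -0.5200.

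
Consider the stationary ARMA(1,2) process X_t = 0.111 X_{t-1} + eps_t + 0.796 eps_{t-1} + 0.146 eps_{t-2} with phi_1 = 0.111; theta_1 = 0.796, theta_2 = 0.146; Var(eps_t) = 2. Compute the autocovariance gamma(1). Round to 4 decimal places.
\gamma(1) = 2.2751

Multiply the model equation by X_{t-k} and take expectations. With theta_0 = psi_0 = 1 and psi_j the MA(infinity) weights, this gives
  gamma(k) - sum_i phi_i gamma(k-i) = c_k,
  c_k = sigma^2 * sum_{j=k..q} theta_j psi_{j-k}   (c_k = 0 for k > q),
using gamma(-m) = gamma(m).
psi-weights needed (psi_j = theta_j + sum_i phi_i psi_{j-i}):
  psi_1 = theta_1 + phi_1 = 0.796 + (0.111) = 0.907
  psi_2 = theta_2 + phi_1 psi_1 = 0.146 + (0.111)(0.907) = 0.246677
Right-hand sides:
  c_0 = sigma^2 (1 + theta_1 psi_1 + theta_2 psi_2) = 2 * (1 + (0.796)(0.907) + (0.146)(0.246677)) = 2 * 1.757987 = 3.515974
  c_1 = sigma^2 (theta_1 + theta_2 psi_1) = 2 * (0.796 + (0.146)(0.907)) = 1.856844
  c_2 = sigma^2 theta_2 = 2 * (0.146) = 0.292
Equations for k = 0 and k = 1 (AR order 1):
  gamma(0) = phi_1 gamma(1) + c_0
  gamma(1) = phi_1 gamma(0) + c_1
Substituting the second into the first: gamma(0) (1 - phi_1^2) = c_0 + phi_1 c_1, so
  gamma(0) = (c_0 + phi_1 c_1) / (1 - phi_1^2) = (3.515974 + (0.111)(1.856844)) / (1 - (0.111)^2) = 3.722083 / 0.987679 = 3.768515.
  gamma(1) = phi_1 gamma(0) + c_1 = (0.111)(3.768515) + (1.856844) = 2.275149.
Therefore gamma(1) = 2.2751 (to 4 decimal places).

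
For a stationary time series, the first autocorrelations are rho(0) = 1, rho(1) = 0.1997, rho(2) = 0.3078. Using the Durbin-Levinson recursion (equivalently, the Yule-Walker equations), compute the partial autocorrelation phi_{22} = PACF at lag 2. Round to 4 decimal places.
\phi_{22} = 0.2790

The PACF at lag k is phi_{kk}, the last component of the solution
to the Yule-Walker system G_k phi = r_k where
  (G_k)_{ij} = rho(|i - j|), (r_k)_i = rho(i), i,j = 1..k.
Equivalently, Durbin-Levinson gives phi_{kk} iteratively:
  phi_{11} = rho(1)
  phi_{kk} = [rho(k) - sum_{j=1..k-1} phi_{k-1,j} rho(k-j)]
            / [1 - sum_{j=1..k-1} phi_{k-1,j} rho(j)],
  phi_{k,j} = phi_{k-1,j} - phi_{kk} phi_{k-1,k-j},  j = 1..k-1.
Step k = 1:
  phi_11 = rho(1) = 0.1997.
Step k = 2:
  phi_22 = [rho(2) - phi_11 rho(1)] / [1 - phi_11 rho(1)] = [0.3078 - (0.1997)(0.1997)] / [1 - (0.1997)(0.1997)]
         = 0.26791991 / 0.96011991 = 0.279.
Therefore phi_{22} = 0.2790.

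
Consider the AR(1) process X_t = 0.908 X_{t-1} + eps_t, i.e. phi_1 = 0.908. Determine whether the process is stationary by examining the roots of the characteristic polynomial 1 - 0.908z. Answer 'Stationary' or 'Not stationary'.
\text{Stationary}

The AR(p) characteristic polynomial is P(z) = 1 - 0.908z.
Stationarity requires all roots to lie outside the unit circle, i.e. |z| > 1 for every root.
This is linear in z: 1 + (-0.908) z = 0  =>  z = -1/(-0.908) = 1.101322,  |z| = 1.101322.
Moduli of all roots: 1.1013.
All moduli strictly greater than 1? Yes.
Verdict: Stationary.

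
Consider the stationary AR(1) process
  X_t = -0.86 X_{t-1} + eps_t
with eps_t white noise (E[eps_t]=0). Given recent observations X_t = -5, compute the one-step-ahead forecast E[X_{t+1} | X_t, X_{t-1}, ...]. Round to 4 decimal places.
E[X_{t+1} \mid \mathcal F_t] = 4.3000

For an AR(p) model X_t = c + sum_i phi_i X_{t-i} + eps_t, the
one-step-ahead conditional mean is
  E[X_{t+1} | X_t, ...] = c + sum_i phi_i X_{t+1-i}.
Substitute known values:
  E[X_{t+1} | ...] = (-0.86) * (-5)
                   = 4.3000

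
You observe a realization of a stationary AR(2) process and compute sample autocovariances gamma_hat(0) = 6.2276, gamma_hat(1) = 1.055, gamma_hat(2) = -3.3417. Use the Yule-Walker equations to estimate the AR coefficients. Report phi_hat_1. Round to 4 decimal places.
\hat\phi_{1} = 0.2680

The Yule-Walker equations for an AR(p) process read, in matrix form,
  Gamma_p phi = r_p,   with   (Gamma_p)_{ij} = gamma(|i - j|),
                       (r_p)_i = gamma(i),   i,j = 1..p.
Substitute the sample gammas (Toeplitz matrix and right-hand side of size 2):
  Gamma_p = [[6.2276, 1.055], [1.055, 6.2276]]
  r_p     = [1.055, -3.3417]
Written out:
  6.2276 phi_1 + 1.055 phi_2 = 1.055
  1.055 phi_1 + 6.2276 phi_2 = -3.3417
Solve by Cramer's rule:
  det = gamma(0)^2 - gamma(1)^2 = (6.2276)^2 - (1.055)^2 = 38.78300176 - 1.113025 = 37.66997676
  phi_hat_1 = [gamma(1) gamma(0) - gamma(1) gamma(2)] / det = [(1.055)(6.2276) - (1.055)(-3.3417)] / 37.66997676 = 10.0956115 / 37.66997676 = 0.268
  phi_hat_2 = [gamma(0) gamma(2) - gamma(1)^2] / det = [(6.2276)(-3.3417) - (1.055)^2] / 37.66997676 = -21.92379592 / 37.66997676 = -0.582
So phi_hat = [0.2680, -0.5820].
Therefore phi_hat_1 = 0.2680.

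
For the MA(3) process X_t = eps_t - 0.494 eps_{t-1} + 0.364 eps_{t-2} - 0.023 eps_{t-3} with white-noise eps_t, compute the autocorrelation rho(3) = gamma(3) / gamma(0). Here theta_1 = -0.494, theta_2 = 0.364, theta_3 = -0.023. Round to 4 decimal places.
\rho(3) = -0.0167

For an MA(q) process with theta_0 = 1, the autocovariance is
  gamma(k) = sigma^2 * sum_{i=0..q-k} theta_i * theta_{i+k},
and rho(k) = gamma(k) / gamma(0). Sigma^2 cancels.
  numerator   = (1)*(-0.023) = -0.023.
  denominator = (1)^2 + (-0.494)^2 + (0.364)^2 + (-0.023)^2 = 1.377061.
  rho(3) = -0.023 / 1.377061 = -0.0167.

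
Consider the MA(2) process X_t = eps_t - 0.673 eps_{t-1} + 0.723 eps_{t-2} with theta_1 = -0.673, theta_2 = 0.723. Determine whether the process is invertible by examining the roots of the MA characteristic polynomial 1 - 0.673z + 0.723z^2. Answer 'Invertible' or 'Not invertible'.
\text{Invertible}

The MA(q) characteristic polynomial is P(z) = 1 - 0.673z + 0.723z^2.
Invertibility requires all roots to lie outside the unit circle, i.e. |z| > 1 for every root.
Set 1 + (-0.673) z + (0.723) z^2 = 0, i.e. a z^2 + b z + c = 0 with a = 0.723, b = -0.673, c = 1.
Discriminant D = b^2 - 4ac = (-0.673)^2 - 4*(0.723)*1 = 0.452929 - (2.892) = -2.439071.
D < 0, so the roots are the complex-conjugate pair z = (-b +/- i sqrt(-D)) / (2a) = 0.4654 +/- 1.0801i.
For a conjugate pair |z|^2 = z * conj(z) = (product of roots) = c/a = 1/(0.723) = 1.383126, so |z| = sqrt(1.383126) = 1.1761 for both roots.
Moduli of all roots: 1.1761, 1.1761.
All moduli strictly greater than 1? Yes.
Verdict: Invertible.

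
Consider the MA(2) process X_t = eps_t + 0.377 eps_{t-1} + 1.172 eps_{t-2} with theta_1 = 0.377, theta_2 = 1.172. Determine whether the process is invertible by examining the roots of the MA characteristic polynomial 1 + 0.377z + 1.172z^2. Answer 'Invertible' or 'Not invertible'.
\text{Not invertible}

The MA(q) characteristic polynomial is P(z) = 1 + 0.377z + 1.172z^2.
Invertibility requires all roots to lie outside the unit circle, i.e. |z| > 1 for every root.
Set 1 + (0.377) z + (1.172) z^2 = 0, i.e. a z^2 + b z + c = 0 with a = 1.172, b = 0.377, c = 1.
Discriminant D = b^2 - 4ac = (0.377)^2 - 4*(1.172)*1 = 0.142129 - (4.688) = -4.545871.
D < 0, so the roots are the complex-conjugate pair z = (-b +/- i sqrt(-D)) / (2a) = -0.1608 +/- 0.9096i.
For a conjugate pair |z|^2 = z * conj(z) = (product of roots) = c/a = 1/(1.172) = 0.853242, so |z| = sqrt(0.853242) = 0.9237 for both roots.
Moduli of all roots: 0.9237, 0.9237.
All moduli strictly greater than 1? No.
Verdict: Not invertible.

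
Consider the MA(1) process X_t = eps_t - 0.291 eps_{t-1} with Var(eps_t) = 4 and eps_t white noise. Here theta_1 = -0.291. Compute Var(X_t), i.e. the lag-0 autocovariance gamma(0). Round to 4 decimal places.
\gamma(0) = 4.3387

For an MA(q) process X_t = eps_t + sum_i theta_i eps_{t-i} with
Var(eps_t) = sigma^2, the variance is
  gamma(0) = sigma^2 * (1 + sum_i theta_i^2).
  sum_i theta_i^2 = (-0.291)^2 = 0.084681.
  gamma(0) = 4 * (1 + 0.084681) = 4 * 1.084681 = 4.338724, which rounds to 4.3387.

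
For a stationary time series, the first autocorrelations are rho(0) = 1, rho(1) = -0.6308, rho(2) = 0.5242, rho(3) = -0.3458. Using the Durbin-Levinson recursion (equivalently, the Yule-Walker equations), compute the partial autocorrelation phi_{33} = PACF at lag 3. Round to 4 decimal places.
\phi_{33} = 0.0831

The PACF at lag k is phi_{kk}, the last component of the solution
to the Yule-Walker system G_k phi = r_k where
  (G_k)_{ij} = rho(|i - j|), (r_k)_i = rho(i), i,j = 1..k.
Equivalently, Durbin-Levinson gives phi_{kk} iteratively:
  phi_{11} = rho(1)
  phi_{kk} = [rho(k) - sum_{j=1..k-1} phi_{k-1,j} rho(k-j)]
            / [1 - sum_{j=1..k-1} phi_{k-1,j} rho(j)],
  phi_{k,j} = phi_{k-1,j} - phi_{kk} phi_{k-1,k-j},  j = 1..k-1.
Step k = 1:
  phi_11 = rho(1) = -0.6308.
Step k = 2:
  phi_22 = [rho(2) - phi_11 rho(1)] / [1 - phi_11 rho(1)] = [0.5242 - (-0.6308)(-0.6308)] / [1 - (-0.6308)(-0.6308)]
         = 0.12629136 / 0.60209136 = 0.209754.
  Update: phi_21 = phi_11 - phi_22 phi_11 = -0.6308 - (0.209754)(-0.6308) = -0.498487.
Step k = 3:
  phi_33 = [rho(3) - phi_21 rho(2) - phi_22 rho(1)] / [1 - phi_21 rho(1) - phi_22 rho(2)]
    numerator   = -0.3458 - (-0.498487)(0.5242) - (0.209754)(-0.6308) = 0.04781995
    denominator = 1 - (-0.498487)(-0.6308) - (0.209754)(0.5242) = 0.57560118
  phi_33 = 0.04781995 / 0.57560118 = 0.0831.
Therefore phi_{33} = 0.0831.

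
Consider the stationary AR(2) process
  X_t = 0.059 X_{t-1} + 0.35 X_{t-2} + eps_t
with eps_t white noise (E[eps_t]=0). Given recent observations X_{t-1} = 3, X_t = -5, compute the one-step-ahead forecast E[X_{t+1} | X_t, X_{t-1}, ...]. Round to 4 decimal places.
E[X_{t+1} \mid \mathcal F_t] = 0.7550

For an AR(p) model X_t = c + sum_i phi_i X_{t-i} + eps_t, the
one-step-ahead conditional mean is
  E[X_{t+1} | X_t, ...] = c + sum_i phi_i X_{t+1-i}.
Substitute known values:
  E[X_{t+1} | ...] = (0.059) * (-5) + (0.35) * (3)
                   = 0.7550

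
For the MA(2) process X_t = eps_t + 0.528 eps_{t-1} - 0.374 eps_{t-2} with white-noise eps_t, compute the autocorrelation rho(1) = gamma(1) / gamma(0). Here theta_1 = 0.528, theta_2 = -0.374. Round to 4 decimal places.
\rho(1) = 0.2330

For an MA(q) process with theta_0 = 1, the autocovariance is
  gamma(k) = sigma^2 * sum_{i=0..q-k} theta_i * theta_{i+k},
and rho(k) = gamma(k) / gamma(0). Sigma^2 cancels.
  numerator   = (1)*(0.528) + (0.528)*(-0.374) = 0.330528.
  denominator = (1)^2 + (0.528)^2 + (-0.374)^2 = 1.41866.
  rho(1) = 0.330528 / 1.41866 = 0.2330.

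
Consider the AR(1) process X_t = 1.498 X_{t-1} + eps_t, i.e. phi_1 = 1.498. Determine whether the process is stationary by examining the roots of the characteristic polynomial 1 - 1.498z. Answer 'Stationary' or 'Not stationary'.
\text{Not stationary}

The AR(p) characteristic polynomial is P(z) = 1 - 1.498z.
Stationarity requires all roots to lie outside the unit circle, i.e. |z| > 1 for every root.
This is linear in z: 1 + (-1.498) z = 0  =>  z = -1/(-1.498) = 0.667557,  |z| = 0.667557.
Moduli of all roots: 0.6676.
All moduli strictly greater than 1? No.
Verdict: Not stationary.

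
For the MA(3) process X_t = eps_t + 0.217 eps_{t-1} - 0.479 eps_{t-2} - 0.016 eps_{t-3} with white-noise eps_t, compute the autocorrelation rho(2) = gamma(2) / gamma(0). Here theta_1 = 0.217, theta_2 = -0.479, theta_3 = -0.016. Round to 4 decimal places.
\rho(2) = -0.3779

For an MA(q) process with theta_0 = 1, the autocovariance is
  gamma(k) = sigma^2 * sum_{i=0..q-k} theta_i * theta_{i+k},
and rho(k) = gamma(k) / gamma(0). Sigma^2 cancels.
  numerator   = (1)*(-0.479) + (0.217)*(-0.016) = -0.482472.
  denominator = (1)^2 + (0.217)^2 + (-0.479)^2 + (-0.016)^2 = 1.276786.
  rho(2) = -0.482472 / 1.276786 = -0.3779.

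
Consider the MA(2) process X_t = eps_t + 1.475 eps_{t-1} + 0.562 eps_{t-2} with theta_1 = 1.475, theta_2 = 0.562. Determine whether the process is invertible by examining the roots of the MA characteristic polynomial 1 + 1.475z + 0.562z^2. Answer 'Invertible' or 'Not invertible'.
\text{Invertible}

The MA(q) characteristic polynomial is P(z) = 1 + 1.475z + 0.562z^2.
Invertibility requires all roots to lie outside the unit circle, i.e. |z| > 1 for every root.
Set 1 + (1.475) z + (0.562) z^2 = 0, i.e. a z^2 + b z + c = 0 with a = 0.562, b = 1.475, c = 1.
Discriminant D = b^2 - 4ac = (1.475)^2 - 4*(0.562)*1 = 2.175625 - (2.248) = -0.072375.
D < 0, so the roots are the complex-conjugate pair z = (-b +/- i sqrt(-D)) / (2a) = -1.3123 +/- 0.2393i.
For a conjugate pair |z|^2 = z * conj(z) = (product of roots) = c/a = 1/(0.562) = 1.779359, so |z| = sqrt(1.779359) = 1.3339 for both roots.
Moduli of all roots: 1.3339, 1.3339.
All moduli strictly greater than 1? Yes.
Verdict: Invertible.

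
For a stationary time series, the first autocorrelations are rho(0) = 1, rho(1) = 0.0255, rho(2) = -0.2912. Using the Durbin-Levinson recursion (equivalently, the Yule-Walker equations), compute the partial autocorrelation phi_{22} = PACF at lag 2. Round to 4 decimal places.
\phi_{22} = -0.2920

The PACF at lag k is phi_{kk}, the last component of the solution
to the Yule-Walker system G_k phi = r_k where
  (G_k)_{ij} = rho(|i - j|), (r_k)_i = rho(i), i,j = 1..k.
Equivalently, Durbin-Levinson gives phi_{kk} iteratively:
  phi_{11} = rho(1)
  phi_{kk} = [rho(k) - sum_{j=1..k-1} phi_{k-1,j} rho(k-j)]
            / [1 - sum_{j=1..k-1} phi_{k-1,j} rho(j)],
  phi_{k,j} = phi_{k-1,j} - phi_{kk} phi_{k-1,k-j},  j = 1..k-1.
Step k = 1:
  phi_11 = rho(1) = 0.0255.
Step k = 2:
  phi_22 = [rho(2) - phi_11 rho(1)] / [1 - phi_11 rho(1)] = [-0.2912 - (0.0255)(0.0255)] / [1 - (0.0255)(0.0255)]
         = -0.29185025 / 0.99934975 = -0.292.
Therefore phi_{22} = -0.2920.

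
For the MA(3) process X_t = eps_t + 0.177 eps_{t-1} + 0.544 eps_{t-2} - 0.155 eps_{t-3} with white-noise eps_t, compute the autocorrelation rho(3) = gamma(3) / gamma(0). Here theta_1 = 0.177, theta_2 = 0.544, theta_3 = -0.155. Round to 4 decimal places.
\rho(3) = -0.1147

For an MA(q) process with theta_0 = 1, the autocovariance is
  gamma(k) = sigma^2 * sum_{i=0..q-k} theta_i * theta_{i+k},
and rho(k) = gamma(k) / gamma(0). Sigma^2 cancels.
  numerator   = (1)*(-0.155) = -0.155.
  denominator = (1)^2 + (0.177)^2 + (0.544)^2 + (-0.155)^2 = 1.35129.
  rho(3) = -0.155 / 1.35129 = -0.1147.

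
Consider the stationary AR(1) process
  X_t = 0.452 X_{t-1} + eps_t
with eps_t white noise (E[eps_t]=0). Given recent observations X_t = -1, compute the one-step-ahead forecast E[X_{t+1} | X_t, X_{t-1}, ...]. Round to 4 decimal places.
E[X_{t+1} \mid \mathcal F_t] = -0.4520

For an AR(p) model X_t = c + sum_i phi_i X_{t-i} + eps_t, the
one-step-ahead conditional mean is
  E[X_{t+1} | X_t, ...] = c + sum_i phi_i X_{t+1-i}.
Substitute known values:
  E[X_{t+1} | ...] = (0.452) * (-1)
                   = -0.4520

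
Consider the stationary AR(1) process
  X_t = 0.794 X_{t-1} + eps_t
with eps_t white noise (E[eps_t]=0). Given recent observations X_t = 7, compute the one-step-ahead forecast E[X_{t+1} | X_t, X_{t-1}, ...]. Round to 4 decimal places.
E[X_{t+1} \mid \mathcal F_t] = 5.5580

For an AR(p) model X_t = c + sum_i phi_i X_{t-i} + eps_t, the
one-step-ahead conditional mean is
  E[X_{t+1} | X_t, ...] = c + sum_i phi_i X_{t+1-i}.
Substitute known values:
  E[X_{t+1} | ...] = (0.794) * (7)
                   = 5.5580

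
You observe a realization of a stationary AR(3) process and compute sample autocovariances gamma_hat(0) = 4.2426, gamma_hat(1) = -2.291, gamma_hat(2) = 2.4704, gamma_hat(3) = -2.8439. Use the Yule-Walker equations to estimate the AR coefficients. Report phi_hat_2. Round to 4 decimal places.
\hat\phi_{2} = 0.2680

The Yule-Walker equations for an AR(p) process read, in matrix form,
  Gamma_p phi = r_p,   with   (Gamma_p)_{ij} = gamma(|i - j|),
                       (r_p)_i = gamma(i),   i,j = 1..p.
Substitute the sample gammas (Toeplitz matrix and right-hand side of size 3):
  Gamma_p = [[4.2426, -2.291, 2.4704], [-2.291, 4.2426, -2.291], [2.4704, -2.291, 4.2426]]
  r_p     = [-2.291, 2.4704, -2.8439]
Written out (R1..R3):
  (R1) 4.2426 phi_1 - 2.291 phi_2 + 2.4704 phi_3 = -2.291
  (R2) -2.291 phi_1 + 4.2426 phi_2 - 2.291 phi_3 = 2.4704
  (R3) 2.4704 phi_1 - 2.291 phi_2 + 4.2426 phi_3 = -2.8439
Gaussian elimination:
  R2 <- R2 - (-2.291/4.2426) R1 = R2 - (-0.539999) R1:  3.005462 phi_2 - 0.956986 phi_3 = 1.233262
  R3 <- R3 - (2.4704/4.2426) R1 = R3 - (0.582284) R1:  -0.956986 phi_2 + 2.804124 phi_3 = -1.509886
  R3 <- R3 - (-0.956986/3.005462) R2 = R3 - (-0.318416) R2:  2.499405 phi_3 = -1.117196
Back-substitution:
  phi_hat_3 = -1.117196 / 2.499405 = -0.446985
  phi_hat_2 = (1.233262 - (-0.956986)(-0.446985)) / 3.005462 = 0.268013
  phi_hat_1 = (-2.291 - (-2.291)(0.268013) - (2.4704)(-0.446985)) / 4.2426 = -0.135
So phi_hat = [-0.1350, 0.2680, -0.4470].
Therefore phi_hat_2 = 0.2680.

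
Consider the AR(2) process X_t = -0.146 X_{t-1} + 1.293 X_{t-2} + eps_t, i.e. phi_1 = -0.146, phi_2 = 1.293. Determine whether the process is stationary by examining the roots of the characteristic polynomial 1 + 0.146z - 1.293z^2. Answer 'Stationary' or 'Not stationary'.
\text{Not stationary}

The AR(p) characteristic polynomial is P(z) = 1 + 0.146z - 1.293z^2.
Stationarity requires all roots to lie outside the unit circle, i.e. |z| > 1 for every root.
Set 1 + (0.146) z + (-1.293) z^2 = 0, i.e. a z^2 + b z + c = 0 with a = -1.293, b = 0.146, c = 1.
Discriminant D = b^2 - 4ac = (0.146)^2 - 4*(-1.293)*1 = 0.021316 - (-5.172) = 5.193316.
D >= 0, so the roots are real: z = (-b +/- sqrt(D)) / (2a) = (-0.146 +/- 2.278885) / (-2.586).
  z_1 = (-0.146 + 2.278885) / (-2.586) = -0.8248,   |z_1| = 0.8248.
  z_2 = (-0.146 - 2.278885) / (-2.586) = 0.9377,   |z_2| = 0.9377.
Moduli of all roots: 0.8248, 0.9377.
All moduli strictly greater than 1? No.
Verdict: Not stationary.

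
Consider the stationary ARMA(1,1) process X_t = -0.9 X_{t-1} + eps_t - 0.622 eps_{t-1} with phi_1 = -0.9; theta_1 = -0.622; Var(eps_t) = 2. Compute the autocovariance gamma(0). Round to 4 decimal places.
\gamma(0) = 26.3840

Multiply the model equation by X_{t-k} and take expectations. With theta_0 = psi_0 = 1 and psi_j the MA(infinity) weights, this gives
  gamma(k) - sum_i phi_i gamma(k-i) = c_k,
  c_k = sigma^2 * sum_{j=k..q} theta_j psi_{j-k}   (c_k = 0 for k > q),
using gamma(-m) = gamma(m).
psi-weights needed (psi_j = theta_j + sum_i phi_i psi_{j-i}):
  psi_1 = theta_1 + phi_1 = -0.622 + (-0.9) = -1.522
Right-hand sides:
  c_0 = sigma^2 (1 + theta_1 psi_1) = 2 * (1 + (-0.622)(-1.522)) = 2 * 1.946684 = 3.893368
  c_1 = sigma^2 theta_1 = 2 * (-0.622) = -1.244
  c_2 = 0
Equations for k = 0 and k = 1 (AR order 1):
  gamma(0) = phi_1 gamma(1) + c_0
  gamma(1) = phi_1 gamma(0) + c_1
Substituting the second into the first: gamma(0) (1 - phi_1^2) = c_0 + phi_1 c_1, so
  gamma(0) = (c_0 + phi_1 c_1) / (1 - phi_1^2) = (3.893368 + (-0.9)(-1.244)) / (1 - (-0.9)^2) = 5.012968 / 0.19 = 26.384042.
Therefore gamma(0) = 26.3840 (to 4 decimal places).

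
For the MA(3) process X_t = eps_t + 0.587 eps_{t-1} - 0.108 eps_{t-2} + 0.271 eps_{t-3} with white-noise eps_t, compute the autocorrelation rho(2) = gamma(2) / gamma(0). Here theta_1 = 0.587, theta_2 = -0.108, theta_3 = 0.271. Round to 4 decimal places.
\rho(2) = 0.0357

For an MA(q) process with theta_0 = 1, the autocovariance is
  gamma(k) = sigma^2 * sum_{i=0..q-k} theta_i * theta_{i+k},
and rho(k) = gamma(k) / gamma(0). Sigma^2 cancels.
  numerator   = (1)*(-0.108) + (0.587)*(0.271) = 0.051077.
  denominator = (1)^2 + (0.587)^2 + (-0.108)^2 + (0.271)^2 = 1.429674.
  rho(2) = 0.051077 / 1.429674 = 0.0357.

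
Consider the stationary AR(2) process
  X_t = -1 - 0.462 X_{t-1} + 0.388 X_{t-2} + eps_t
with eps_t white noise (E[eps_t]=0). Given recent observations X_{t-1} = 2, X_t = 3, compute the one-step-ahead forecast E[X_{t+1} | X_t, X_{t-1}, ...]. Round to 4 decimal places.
E[X_{t+1} \mid \mathcal F_t] = -1.6100

For an AR(p) model X_t = c + sum_i phi_i X_{t-i} + eps_t, the
one-step-ahead conditional mean is
  E[X_{t+1} | X_t, ...] = c + sum_i phi_i X_{t+1-i}.
Substitute known values:
  E[X_{t+1} | ...] = -1 + (-0.462) * (3) + (0.388) * (2)
                   = -1.6100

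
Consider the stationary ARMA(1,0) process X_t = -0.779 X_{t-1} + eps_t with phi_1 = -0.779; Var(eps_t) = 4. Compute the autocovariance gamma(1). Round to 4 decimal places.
\gamma(1) = -7.9255

Multiply the model equation by X_{t-k} and take expectations. With theta_0 = psi_0 = 1 and psi_j the MA(infinity) weights, this gives
  gamma(k) - sum_i phi_i gamma(k-i) = c_k,
  c_k = sigma^2 * sum_{j=k..q} theta_j psi_{j-k}   (c_k = 0 for k > q),
using gamma(-m) = gamma(m).
Pure AR (q = 0): c_0 = sigma^2 = 4, c_k = 0 for k >= 1.
Equations for k = 0 and k = 1 (AR order 1):
  gamma(0) = phi_1 gamma(1) + c_0
  gamma(1) = phi_1 gamma(0) + c_1
Substituting the second into the first: gamma(0) (1 - phi_1^2) = c_0 + phi_1 c_1, so
  gamma(0) = c_0 / (1 - phi_1^2) = 4 / (1 - (-0.779)^2) = 4 / 0.393159 = 10.174001.
  gamma(1) = phi_1 gamma(0) = (-0.779)(10.174001) = -7.925547.
Therefore gamma(1) = -7.9255 (to 4 decimal places).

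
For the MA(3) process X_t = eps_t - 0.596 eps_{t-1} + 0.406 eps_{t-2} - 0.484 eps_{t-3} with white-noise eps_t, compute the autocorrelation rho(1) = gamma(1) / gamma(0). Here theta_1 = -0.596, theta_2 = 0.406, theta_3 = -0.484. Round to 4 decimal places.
\rho(1) = -0.5897

For an MA(q) process with theta_0 = 1, the autocovariance is
  gamma(k) = sigma^2 * sum_{i=0..q-k} theta_i * theta_{i+k},
and rho(k) = gamma(k) / gamma(0). Sigma^2 cancels.
  numerator   = (1)*(-0.596) + (-0.596)*(0.406) + (0.406)*(-0.484) = -1.03448.
  denominator = (1)^2 + (-0.596)^2 + (0.406)^2 + (-0.484)^2 = 1.754308.
  rho(1) = -1.03448 / 1.754308 = -0.5897.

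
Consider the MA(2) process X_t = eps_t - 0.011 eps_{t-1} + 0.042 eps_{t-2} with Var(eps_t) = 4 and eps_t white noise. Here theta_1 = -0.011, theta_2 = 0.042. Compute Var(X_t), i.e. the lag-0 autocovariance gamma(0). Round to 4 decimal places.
\gamma(0) = 4.0075

For an MA(q) process X_t = eps_t + sum_i theta_i eps_{t-i} with
Var(eps_t) = sigma^2, the variance is
  gamma(0) = sigma^2 * (1 + sum_i theta_i^2).
  sum_i theta_i^2 = (-0.011)^2 + (0.042)^2 = 0.000121 + 0.001764 = 0.001885.
  gamma(0) = 4 * (1 + 0.001885) = 4 * 1.001885 = 4.00754, which rounds to 4.0075.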